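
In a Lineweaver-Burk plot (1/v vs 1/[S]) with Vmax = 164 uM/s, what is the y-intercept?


y-intercept = 1/Vmax
= 1/164
= 0.0061 s/uM

0.0061 s/uM


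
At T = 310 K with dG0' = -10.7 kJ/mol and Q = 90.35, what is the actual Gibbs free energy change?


dG = dG0' + RT * ln(Q) / 1000
dG = -10.7 + 8.314 * 310 * ln(90.35) / 1000
dG = 0.9075 kJ/mol

0.9075 kJ/mol


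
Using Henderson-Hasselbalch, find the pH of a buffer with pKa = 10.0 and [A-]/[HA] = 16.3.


pH = pKa + log10([A-]/[HA])
pH = 10.0 + log10(16.3)
pH = 11.2122

11.2122


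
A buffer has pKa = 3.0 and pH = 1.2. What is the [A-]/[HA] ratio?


[A-]/[HA] = 10^(pH - pKa)
= 10^(1.2 - 3.0)
= 0.0158

0.0158


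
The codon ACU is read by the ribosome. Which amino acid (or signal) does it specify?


Standard genetic code lookup.
Codon ACU -> Thr

Thr


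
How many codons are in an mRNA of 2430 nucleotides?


codons = nucleotides / 3
codons = 2430 / 3 = 810

810


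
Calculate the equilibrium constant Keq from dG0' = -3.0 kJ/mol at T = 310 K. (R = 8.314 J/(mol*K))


Keq = exp(-dG0 * 1000 / (R * T))
Keq = exp(-(-3.0) * 1000 / (8.314 * 310))
Keq = 3.2027

3.2027


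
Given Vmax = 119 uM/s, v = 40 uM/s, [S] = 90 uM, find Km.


Km = [S] * (Vmax - v) / v
Km = 90 * (119 - 40) / 40
Km = 177.75 uM

177.75 uM


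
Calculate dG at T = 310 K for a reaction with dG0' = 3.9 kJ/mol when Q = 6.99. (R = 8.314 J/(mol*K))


dG = dG0' + RT * ln(Q) / 1000
dG = 3.9 + 8.314 * 310 * ln(6.99) / 1000
dG = 8.9116 kJ/mol

8.9116 kJ/mol


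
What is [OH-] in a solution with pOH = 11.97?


[OH-] = 10^(-pOH)
[OH-] = 10^(-11.97)
[OH-] = 1.072e-12 M

1.072e-12 M


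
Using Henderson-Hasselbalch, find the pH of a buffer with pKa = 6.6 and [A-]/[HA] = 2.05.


pH = pKa + log10([A-]/[HA])
pH = 6.6 + log10(2.05)
pH = 6.9118

6.9118


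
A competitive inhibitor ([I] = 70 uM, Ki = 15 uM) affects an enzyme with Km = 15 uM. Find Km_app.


Km_app = Km * (1 + [I]/Ki)
Km_app = 15 * (1 + 70/15)
Km_app = 85.0 uM

85.0 uM


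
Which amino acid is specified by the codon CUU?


Standard genetic code lookup.
Codon CUU -> Leu

Leu


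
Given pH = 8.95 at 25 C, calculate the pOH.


pOH = 14 - pH
pOH = 14 - 8.95
pOH = 5.05

5.05


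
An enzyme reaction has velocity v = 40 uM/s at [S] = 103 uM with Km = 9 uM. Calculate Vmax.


Vmax = v * (Km + [S]) / [S]
Vmax = 40 * (9 + 103) / 103
Vmax = 43.4951 uM/s

43.4951 uM/s


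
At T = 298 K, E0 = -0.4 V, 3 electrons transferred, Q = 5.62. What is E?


E = E0 - (RT/nF) * ln(Q)
E = -0.4 - (8.314 * 298 / (3 * 96485)) * ln(5.62)
E = -0.4148 V

-0.4148 V


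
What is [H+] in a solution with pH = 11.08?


[H+] = 10^(-pH)
[H+] = 10^(-11.08)
[H+] = 8.318e-12 M

8.318e-12 M


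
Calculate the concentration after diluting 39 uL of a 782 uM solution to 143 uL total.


C2 = C1 * V1 / V2
C2 = 782 * 39 / 143
C2 = 213.2727 uM

213.2727 uM


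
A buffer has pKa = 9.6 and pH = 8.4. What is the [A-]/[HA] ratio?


[A-]/[HA] = 10^(pH - pKa)
= 10^(8.4 - 9.6)
= 0.0631

0.0631


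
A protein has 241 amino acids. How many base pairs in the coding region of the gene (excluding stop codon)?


Each amino acid = 1 codon = 3 bp
bp = 241 * 3 = 723 bp

723 bp


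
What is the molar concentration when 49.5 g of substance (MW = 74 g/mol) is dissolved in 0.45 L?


C = (mass / MW) / volume
C = (49.5 / 74) / 0.45
C = 1.4865 M

1.4865 M


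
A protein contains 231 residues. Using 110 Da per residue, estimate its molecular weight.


MW = n_residues * 110 Da
MW = 231 * 110
MW = 25410 Da

25410 Da


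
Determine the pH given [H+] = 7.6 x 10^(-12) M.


pH = -log10([H+])
pH = -log10(7.6 x 10^(-12))
pH = 11.1192

11.1192


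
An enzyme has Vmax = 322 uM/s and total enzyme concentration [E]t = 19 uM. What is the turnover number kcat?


kcat = Vmax / [E]t
kcat = 322 / 19
kcat = 16.9474 s^-1

16.9474 s^-1


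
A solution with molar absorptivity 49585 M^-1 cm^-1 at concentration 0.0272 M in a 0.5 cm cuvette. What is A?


A = epsilon * c * l
A = 49585 * 0.0272 * 0.5
A = 674.356

674.356


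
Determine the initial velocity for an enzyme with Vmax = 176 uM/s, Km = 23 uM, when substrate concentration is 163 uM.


v = Vmax * [S] / (Km + [S])
v = 176 * 163 / (23 + 163)
v = 154.2366 uM/s

154.2366 uM/s


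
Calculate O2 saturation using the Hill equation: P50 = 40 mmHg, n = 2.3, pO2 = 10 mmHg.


Y = pO2^n / (P50^n + pO2^n)
Y = 10^2.3 / (40^2.3 + 10^2.3)
Y = 3.96%

3.96%


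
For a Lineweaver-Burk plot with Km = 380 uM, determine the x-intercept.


x-intercept = -1/Km
= -1/380
= -0.0026 1/uM

-0.0026 1/uM


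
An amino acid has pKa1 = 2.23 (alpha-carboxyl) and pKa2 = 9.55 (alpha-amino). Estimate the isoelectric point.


pI = (pKa1 + pKa2) / 2
pI = (2.23 + 9.55) / 2
pI = 5.89

5.89


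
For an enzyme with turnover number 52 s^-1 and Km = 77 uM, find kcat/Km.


Catalytic efficiency = kcat / Km
= 52 / 77
= 0.6753 uM^-1*s^-1

0.6753 uM^-1*s^-1


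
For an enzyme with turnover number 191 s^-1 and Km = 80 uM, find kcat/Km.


Catalytic efficiency = kcat / Km
= 191 / 80
= 2.3875 uM^-1*s^-1

2.3875 uM^-1*s^-1


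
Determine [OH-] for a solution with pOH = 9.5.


[OH-] = 10^(-pOH)
[OH-] = 10^(-9.5)
[OH-] = 3.162e-10 M

3.162e-10 M


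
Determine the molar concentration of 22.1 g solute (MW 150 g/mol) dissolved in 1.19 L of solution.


C = (mass / MW) / volume
C = (22.1 / 150) / 1.19
C = 0.1238 M

0.1238 M


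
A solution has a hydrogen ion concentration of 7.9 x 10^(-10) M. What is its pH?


pH = -log10([H+])
pH = -log10(7.9 x 10^(-10))
pH = 9.1024

9.1024


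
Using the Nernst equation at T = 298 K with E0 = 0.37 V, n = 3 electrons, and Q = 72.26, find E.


E = E0 - (RT/nF) * ln(Q)
E = 0.37 - (8.314 * 298 / (3 * 96485)) * ln(72.26)
E = 0.3334 V

0.3334 V


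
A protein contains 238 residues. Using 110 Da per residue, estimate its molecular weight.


MW = n_residues * 110 Da
MW = 238 * 110
MW = 26180 Da

26180 Da


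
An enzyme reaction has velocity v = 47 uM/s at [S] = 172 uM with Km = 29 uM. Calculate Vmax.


Vmax = v * (Km + [S]) / [S]
Vmax = 47 * (29 + 172) / 172
Vmax = 54.9244 uM/s

54.9244 uM/s


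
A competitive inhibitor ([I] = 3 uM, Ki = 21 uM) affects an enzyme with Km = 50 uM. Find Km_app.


Km_app = Km * (1 + [I]/Ki)
Km_app = 50 * (1 + 3/21)
Km_app = 57.1429 uM

57.1429 uM


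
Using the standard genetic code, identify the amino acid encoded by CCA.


Standard genetic code lookup.
Codon CCA -> Pro

Pro


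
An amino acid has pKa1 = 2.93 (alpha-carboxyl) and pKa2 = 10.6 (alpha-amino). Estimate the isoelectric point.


pI = (pKa1 + pKa2) / 2
pI = (2.93 + 10.6) / 2
pI = 6.765

6.765


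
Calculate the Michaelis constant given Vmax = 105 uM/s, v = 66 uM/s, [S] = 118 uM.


Km = [S] * (Vmax - v) / v
Km = 118 * (105 - 66) / 66
Km = 69.7273 uM

69.7273 uM


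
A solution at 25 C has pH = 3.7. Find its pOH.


pOH = 14 - pH
pOH = 14 - 3.7
pOH = 10.3

10.3


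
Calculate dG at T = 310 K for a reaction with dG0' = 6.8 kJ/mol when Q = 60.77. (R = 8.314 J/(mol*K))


dG = dG0' + RT * ln(Q) / 1000
dG = 6.8 + 8.314 * 310 * ln(60.77) / 1000
dG = 17.3854 kJ/mol

17.3854 kJ/mol


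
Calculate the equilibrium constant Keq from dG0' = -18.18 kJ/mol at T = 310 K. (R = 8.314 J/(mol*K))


Keq = exp(-dG0 * 1000 / (R * T))
Keq = exp(-(-18.18) * 1000 / (8.314 * 310))
Keq = 1157.2296

1157.2296


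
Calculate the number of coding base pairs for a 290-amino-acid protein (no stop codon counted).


Each amino acid = 1 codon = 3 bp
bp = 290 * 3 = 870 bp

870 bp


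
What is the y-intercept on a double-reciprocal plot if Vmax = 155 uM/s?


y-intercept = 1/Vmax
= 1/155
= 0.0065 s/uM

0.0065 s/uM


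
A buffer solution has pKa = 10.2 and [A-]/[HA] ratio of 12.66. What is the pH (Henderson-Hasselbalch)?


pH = pKa + log10([A-]/[HA])
pH = 10.2 + log10(12.66)
pH = 11.3024

11.3024


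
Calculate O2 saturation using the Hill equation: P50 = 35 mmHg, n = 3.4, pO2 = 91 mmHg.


Y = pO2^n / (P50^n + pO2^n)
Y = 91^3.4 / (35^3.4 + 91^3.4)
Y = 96.26%

96.26%


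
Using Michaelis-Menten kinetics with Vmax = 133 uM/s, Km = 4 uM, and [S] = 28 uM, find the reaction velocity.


v = Vmax * [S] / (Km + [S])
v = 133 * 28 / (4 + 28)
v = 116.375 uM/s

116.375 uM/s


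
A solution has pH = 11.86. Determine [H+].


[H+] = 10^(-pH)
[H+] = 10^(-11.86)
[H+] = 1.380e-12 M

1.380e-12 M


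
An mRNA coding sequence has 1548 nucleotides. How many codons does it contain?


codons = nucleotides / 3
codons = 1548 / 3 = 516

516


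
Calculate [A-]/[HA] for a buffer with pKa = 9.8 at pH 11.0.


[A-]/[HA] = 10^(pH - pKa)
= 10^(11.0 - 9.8)
= 15.8489

15.8489


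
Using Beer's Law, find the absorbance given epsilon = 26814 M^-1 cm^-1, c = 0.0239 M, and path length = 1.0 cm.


A = epsilon * c * l
A = 26814 * 0.0239 * 1.0
A = 640.8546

640.8546


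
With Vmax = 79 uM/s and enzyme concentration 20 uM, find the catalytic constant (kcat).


kcat = Vmax / [E]t
kcat = 79 / 20
kcat = 3.95 s^-1

3.95 s^-1


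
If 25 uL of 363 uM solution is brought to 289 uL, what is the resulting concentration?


C2 = C1 * V1 / V2
C2 = 363 * 25 / 289
C2 = 31.4014 uM

31.4014 uM


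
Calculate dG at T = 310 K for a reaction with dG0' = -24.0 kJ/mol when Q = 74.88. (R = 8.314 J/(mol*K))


dG = dG0' + RT * ln(Q) / 1000
dG = -24.0 + 8.314 * 310 * ln(74.88) / 1000
dG = -12.8765 kJ/mol

-12.8765 kJ/mol


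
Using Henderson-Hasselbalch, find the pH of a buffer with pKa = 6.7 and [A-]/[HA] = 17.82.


pH = pKa + log10([A-]/[HA])
pH = 6.7 + log10(17.82)
pH = 7.9509

7.9509


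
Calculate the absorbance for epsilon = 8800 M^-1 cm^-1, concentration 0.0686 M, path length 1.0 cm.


A = epsilon * c * l
A = 8800 * 0.0686 * 1.0
A = 603.68

603.68


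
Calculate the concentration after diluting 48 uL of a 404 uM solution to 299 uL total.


C2 = C1 * V1 / V2
C2 = 404 * 48 / 299
C2 = 64.8562 uM

64.8562 uM


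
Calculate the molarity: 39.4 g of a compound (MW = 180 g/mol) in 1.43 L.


C = (mass / MW) / volume
C = (39.4 / 180) / 1.43
C = 0.1531 M

0.1531 M


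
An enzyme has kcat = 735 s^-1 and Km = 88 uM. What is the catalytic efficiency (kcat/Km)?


Catalytic efficiency = kcat / Km
= 735 / 88
= 8.3523 uM^-1*s^-1

8.3523 uM^-1*s^-1


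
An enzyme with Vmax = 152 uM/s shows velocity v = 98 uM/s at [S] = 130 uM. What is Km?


Km = [S] * (Vmax - v) / v
Km = 130 * (152 - 98) / 98
Km = 71.6327 uM

71.6327 uM


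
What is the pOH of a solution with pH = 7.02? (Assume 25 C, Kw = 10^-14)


pOH = 14 - pH
pOH = 14 - 7.02
pOH = 6.98

6.98


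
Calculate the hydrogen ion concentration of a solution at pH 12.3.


[H+] = 10^(-pH)
[H+] = 10^(-12.3)
[H+] = 5.012e-13 M

5.012e-13 M


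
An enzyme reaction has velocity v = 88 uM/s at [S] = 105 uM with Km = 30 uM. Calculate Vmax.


Vmax = v * (Km + [S]) / [S]
Vmax = 88 * (30 + 105) / 105
Vmax = 113.1429 uM/s

113.1429 uM/s


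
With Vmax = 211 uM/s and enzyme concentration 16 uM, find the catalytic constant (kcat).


kcat = Vmax / [E]t
kcat = 211 / 16
kcat = 13.1875 s^-1

13.1875 s^-1


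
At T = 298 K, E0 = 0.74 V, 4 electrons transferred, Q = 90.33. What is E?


E = E0 - (RT/nF) * ln(Q)
E = 0.74 - (8.314 * 298 / (4 * 96485)) * ln(90.33)
E = 0.7111 V

0.7111 V


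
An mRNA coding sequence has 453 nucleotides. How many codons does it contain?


codons = nucleotides / 3
codons = 453 / 3 = 151

151


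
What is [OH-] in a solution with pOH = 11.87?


[OH-] = 10^(-pOH)
[OH-] = 10^(-11.87)
[OH-] = 1.349e-12 M

1.349e-12 M


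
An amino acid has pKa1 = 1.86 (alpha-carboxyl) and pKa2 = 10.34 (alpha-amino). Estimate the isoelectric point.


pI = (pKa1 + pKa2) / 2
pI = (1.86 + 10.34) / 2
pI = 6.1

6.1


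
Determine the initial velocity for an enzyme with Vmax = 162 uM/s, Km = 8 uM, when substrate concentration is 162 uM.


v = Vmax * [S] / (Km + [S])
v = 162 * 162 / (8 + 162)
v = 154.3765 uM/s

154.3765 uM/s


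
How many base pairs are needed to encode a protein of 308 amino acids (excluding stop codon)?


Each amino acid = 1 codon = 3 bp
bp = 308 * 3 = 924 bp

924 bp


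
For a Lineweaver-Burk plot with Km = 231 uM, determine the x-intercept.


x-intercept = -1/Km
= -1/231
= -0.0043 1/uM

-0.0043 1/uM


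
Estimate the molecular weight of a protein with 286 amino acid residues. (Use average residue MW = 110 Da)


MW = n_residues * 110 Da
MW = 286 * 110
MW = 31460 Da

31460 Da


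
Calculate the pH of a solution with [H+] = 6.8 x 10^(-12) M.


pH = -log10([H+])
pH = -log10(6.8 x 10^(-12))
pH = 11.1675

11.1675


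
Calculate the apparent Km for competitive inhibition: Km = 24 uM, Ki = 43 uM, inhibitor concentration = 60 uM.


Km_app = Km * (1 + [I]/Ki)
Km_app = 24 * (1 + 60/43)
Km_app = 57.4884 uM

57.4884 uM


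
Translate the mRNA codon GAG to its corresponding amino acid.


Standard genetic code lookup.
Codon GAG -> Glu

Glu


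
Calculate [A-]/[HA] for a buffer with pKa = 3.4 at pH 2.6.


[A-]/[HA] = 10^(pH - pKa)
= 10^(2.6 - 3.4)
= 0.1585

0.1585


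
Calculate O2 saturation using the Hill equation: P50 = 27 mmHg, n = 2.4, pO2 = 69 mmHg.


Y = pO2^n / (P50^n + pO2^n)
Y = 69^2.4 / (27^2.4 + 69^2.4)
Y = 90.48%

90.48%


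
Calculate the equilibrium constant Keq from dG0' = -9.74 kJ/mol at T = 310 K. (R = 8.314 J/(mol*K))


Keq = exp(-dG0 * 1000 / (R * T))
Keq = exp(-(-9.74) * 1000 / (8.314 * 310))
Keq = 43.7762

43.7762


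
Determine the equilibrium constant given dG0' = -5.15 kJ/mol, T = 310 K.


Keq = exp(-dG0 * 1000 / (R * T))
Keq = exp(-(-5.15) * 1000 / (8.314 * 310))
Keq = 7.3757

7.3757


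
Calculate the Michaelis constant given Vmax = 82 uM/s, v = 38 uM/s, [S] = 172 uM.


Km = [S] * (Vmax - v) / v
Km = 172 * (82 - 38) / 38
Km = 199.1579 uM

199.1579 uM


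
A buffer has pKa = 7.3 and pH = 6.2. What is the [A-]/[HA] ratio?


[A-]/[HA] = 10^(pH - pKa)
= 10^(6.2 - 7.3)
= 0.0794

0.0794


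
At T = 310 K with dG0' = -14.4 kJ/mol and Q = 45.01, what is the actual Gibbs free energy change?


dG = dG0' + RT * ln(Q) / 1000
dG = -14.4 + 8.314 * 310 * ln(45.01) / 1000
dG = -4.5884 kJ/mol

-4.5884 kJ/mol


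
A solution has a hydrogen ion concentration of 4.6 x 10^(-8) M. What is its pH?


pH = -log10([H+])
pH = -log10(4.6 x 10^(-8))
pH = 7.3372

7.3372


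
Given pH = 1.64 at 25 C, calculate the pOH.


pOH = 14 - pH
pOH = 14 - 1.64
pOH = 12.36

12.36


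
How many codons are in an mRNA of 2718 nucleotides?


codons = nucleotides / 3
codons = 2718 / 3 = 906

906


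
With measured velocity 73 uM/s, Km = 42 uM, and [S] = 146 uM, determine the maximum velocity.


Vmax = v * (Km + [S]) / [S]
Vmax = 73 * (42 + 146) / 146
Vmax = 94.0 uM/s

94.0 uM/s


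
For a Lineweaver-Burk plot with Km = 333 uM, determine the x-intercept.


x-intercept = -1/Km
= -1/333
= -0.003 1/uM

-0.003 1/uM


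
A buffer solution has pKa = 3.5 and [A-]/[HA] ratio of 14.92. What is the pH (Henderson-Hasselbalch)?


pH = pKa + log10([A-]/[HA])
pH = 3.5 + log10(14.92)
pH = 4.6738

4.6738


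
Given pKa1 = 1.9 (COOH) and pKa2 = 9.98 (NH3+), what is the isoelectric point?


pI = (pKa1 + pKa2) / 2
pI = (1.9 + 9.98) / 2
pI = 5.94

5.94


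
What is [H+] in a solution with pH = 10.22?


[H+] = 10^(-pH)
[H+] = 10^(-10.22)
[H+] = 6.026e-11 M

6.026e-11 M


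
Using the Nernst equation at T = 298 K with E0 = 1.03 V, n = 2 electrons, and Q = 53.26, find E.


E = E0 - (RT/nF) * ln(Q)
E = 1.03 - (8.314 * 298 / (2 * 96485)) * ln(53.26)
E = 0.979 V

0.979 V


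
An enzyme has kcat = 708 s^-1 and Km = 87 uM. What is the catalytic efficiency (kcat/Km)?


Catalytic efficiency = kcat / Km
= 708 / 87
= 8.1379 uM^-1*s^-1

8.1379 uM^-1*s^-1


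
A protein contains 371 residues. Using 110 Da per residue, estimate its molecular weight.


MW = n_residues * 110 Da
MW = 371 * 110
MW = 40810 Da

40810 Da


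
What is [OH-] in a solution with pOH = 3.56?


[OH-] = 10^(-pOH)
[OH-] = 10^(-3.56)
[OH-] = 2.754e-04 M

2.754e-04 M


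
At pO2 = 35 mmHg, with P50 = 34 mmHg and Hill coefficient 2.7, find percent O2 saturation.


Y = pO2^n / (P50^n + pO2^n)
Y = 35^2.7 / (34^2.7 + 35^2.7)
Y = 51.96%

51.96%


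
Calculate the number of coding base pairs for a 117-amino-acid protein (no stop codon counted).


Each amino acid = 1 codon = 3 bp
bp = 117 * 3 = 351 bp

351 bp


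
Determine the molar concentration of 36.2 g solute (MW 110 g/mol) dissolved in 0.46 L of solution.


C = (mass / MW) / volume
C = (36.2 / 110) / 0.46
C = 0.7154 M

0.7154 M


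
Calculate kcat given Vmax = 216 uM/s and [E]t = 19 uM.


kcat = Vmax / [E]t
kcat = 216 / 19
kcat = 11.3684 s^-1

11.3684 s^-1


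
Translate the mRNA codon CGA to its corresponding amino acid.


Standard genetic code lookup.
Codon CGA -> Arg

Arg


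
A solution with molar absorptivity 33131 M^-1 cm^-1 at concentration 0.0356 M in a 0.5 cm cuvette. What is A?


A = epsilon * c * l
A = 33131 * 0.0356 * 0.5
A = 589.7318

589.7318


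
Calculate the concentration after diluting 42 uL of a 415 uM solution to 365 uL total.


C2 = C1 * V1 / V2
C2 = 415 * 42 / 365
C2 = 47.7534 uM

47.7534 uM


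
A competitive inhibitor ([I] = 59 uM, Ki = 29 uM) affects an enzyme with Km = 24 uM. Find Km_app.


Km_app = Km * (1 + [I]/Ki)
Km_app = 24 * (1 + 59/29)
Km_app = 72.8276 uM

72.8276 uM


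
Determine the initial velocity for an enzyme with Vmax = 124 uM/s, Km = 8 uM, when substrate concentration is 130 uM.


v = Vmax * [S] / (Km + [S])
v = 124 * 130 / (8 + 130)
v = 116.8116 uM/s

116.8116 uM/s


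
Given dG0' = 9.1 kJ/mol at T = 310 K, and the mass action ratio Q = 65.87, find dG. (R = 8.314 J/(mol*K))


dG = dG0' + RT * ln(Q) / 1000
dG = 9.1 + 8.314 * 310 * ln(65.87) / 1000
dG = 19.8931 kJ/mol

19.8931 kJ/mol


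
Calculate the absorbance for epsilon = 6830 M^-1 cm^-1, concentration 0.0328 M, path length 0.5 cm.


A = epsilon * c * l
A = 6830 * 0.0328 * 0.5
A = 112.012

112.012


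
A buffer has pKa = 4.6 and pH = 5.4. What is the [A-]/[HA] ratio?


[A-]/[HA] = 10^(pH - pKa)
= 10^(5.4 - 4.6)
= 6.3096

6.3096


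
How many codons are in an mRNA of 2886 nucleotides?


codons = nucleotides / 3
codons = 2886 / 3 = 962

962


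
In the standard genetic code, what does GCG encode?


Standard genetic code lookup.
Codon GCG -> Ala

Ala


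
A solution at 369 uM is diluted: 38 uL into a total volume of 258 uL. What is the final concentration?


C2 = C1 * V1 / V2
C2 = 369 * 38 / 258
C2 = 54.3488 uM

54.3488 uM


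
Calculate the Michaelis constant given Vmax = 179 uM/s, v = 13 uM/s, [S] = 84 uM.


Km = [S] * (Vmax - v) / v
Km = 84 * (179 - 13) / 13
Km = 1072.6154 uM

1072.6154 uM


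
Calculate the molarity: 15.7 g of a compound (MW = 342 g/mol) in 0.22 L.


C = (mass / MW) / volume
C = (15.7 / 342) / 0.22
C = 0.2087 M

0.2087 M


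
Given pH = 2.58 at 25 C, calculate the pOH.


pOH = 14 - pH
pOH = 14 - 2.58
pOH = 11.42

11.42


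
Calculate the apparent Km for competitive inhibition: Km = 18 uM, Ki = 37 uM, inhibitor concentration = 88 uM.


Km_app = Km * (1 + [I]/Ki)
Km_app = 18 * (1 + 88/37)
Km_app = 60.8108 uM

60.8108 uM


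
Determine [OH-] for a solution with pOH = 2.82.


[OH-] = 10^(-pOH)
[OH-] = 10^(-2.82)
[OH-] = 0.0015 M

0.0015 M


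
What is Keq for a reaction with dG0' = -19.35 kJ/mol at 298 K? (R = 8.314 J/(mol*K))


Keq = exp(-dG0 * 1000 / (R * T))
Keq = exp(-(-19.35) * 1000 / (8.314 * 298))
Keq = 2465.2923

2465.2923


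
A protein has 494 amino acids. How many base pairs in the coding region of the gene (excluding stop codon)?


Each amino acid = 1 codon = 3 bp
bp = 494 * 3 = 1482 bp

1482 bp


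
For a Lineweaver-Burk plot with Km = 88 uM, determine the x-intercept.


x-intercept = -1/Km
= -1/88
= -0.0114 1/uM

-0.0114 1/uM


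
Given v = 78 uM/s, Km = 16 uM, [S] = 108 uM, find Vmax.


Vmax = v * (Km + [S]) / [S]
Vmax = 78 * (16 + 108) / 108
Vmax = 89.5556 uM/s

89.5556 uM/s


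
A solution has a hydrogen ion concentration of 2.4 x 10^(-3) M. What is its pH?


pH = -log10([H+])
pH = -log10(2.4 x 10^(-3))
pH = 2.6198

2.6198


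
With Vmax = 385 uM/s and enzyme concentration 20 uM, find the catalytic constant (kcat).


kcat = Vmax / [E]t
kcat = 385 / 20
kcat = 19.25 s^-1

19.25 s^-1


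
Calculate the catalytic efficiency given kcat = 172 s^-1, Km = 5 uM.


Catalytic efficiency = kcat / Km
= 172 / 5
= 34.4 uM^-1*s^-1

34.4 uM^-1*s^-1


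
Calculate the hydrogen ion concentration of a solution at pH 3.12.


[H+] = 10^(-pH)
[H+] = 10^(-3.12)
[H+] = 7.586e-04 M

7.586e-04 M


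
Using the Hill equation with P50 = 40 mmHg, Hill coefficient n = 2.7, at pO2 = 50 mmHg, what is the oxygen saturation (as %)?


Y = pO2^n / (P50^n + pO2^n)
Y = 50^2.7 / (40^2.7 + 50^2.7)
Y = 64.62%

64.62%


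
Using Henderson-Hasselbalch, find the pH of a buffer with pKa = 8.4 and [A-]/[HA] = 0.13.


pH = pKa + log10([A-]/[HA])
pH = 8.4 + log10(0.13)
pH = 7.5139

7.5139


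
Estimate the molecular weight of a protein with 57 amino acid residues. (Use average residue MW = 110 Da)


MW = n_residues * 110 Da
MW = 57 * 110
MW = 6270 Da

6270 Da


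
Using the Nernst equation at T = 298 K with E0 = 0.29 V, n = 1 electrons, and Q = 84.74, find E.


E = E0 - (RT/nF) * ln(Q)
E = 0.29 - (8.314 * 298 / (1 * 96485)) * ln(84.74)
E = 0.176 V

0.176 V


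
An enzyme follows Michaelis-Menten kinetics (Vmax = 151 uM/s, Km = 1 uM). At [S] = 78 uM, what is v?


v = Vmax * [S] / (Km + [S])
v = 151 * 78 / (1 + 78)
v = 149.0886 uM/s

149.0886 uM/s


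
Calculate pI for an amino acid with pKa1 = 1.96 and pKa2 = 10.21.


pI = (pKa1 + pKa2) / 2
pI = (1.96 + 10.21) / 2
pI = 6.085

6.085


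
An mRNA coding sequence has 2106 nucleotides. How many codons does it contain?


codons = nucleotides / 3
codons = 2106 / 3 = 702

702


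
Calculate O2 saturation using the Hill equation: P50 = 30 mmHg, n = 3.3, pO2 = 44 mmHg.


Y = pO2^n / (P50^n + pO2^n)
Y = 44^3.3 / (30^3.3 + 44^3.3)
Y = 77.97%

77.97%


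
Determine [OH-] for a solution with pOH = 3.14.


[OH-] = 10^(-pOH)
[OH-] = 10^(-3.14)
[OH-] = 7.244e-04 M

7.244e-04 M


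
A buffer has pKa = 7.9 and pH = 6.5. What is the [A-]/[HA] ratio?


[A-]/[HA] = 10^(pH - pKa)
= 10^(6.5 - 7.9)
= 0.0398

0.0398


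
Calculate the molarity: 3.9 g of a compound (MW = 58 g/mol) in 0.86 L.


C = (mass / MW) / volume
C = (3.9 / 58) / 0.86
C = 0.0782 M

0.0782 M


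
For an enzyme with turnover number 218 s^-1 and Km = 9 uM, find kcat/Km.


Catalytic efficiency = kcat / Km
= 218 / 9
= 24.2222 uM^-1*s^-1

24.2222 uM^-1*s^-1


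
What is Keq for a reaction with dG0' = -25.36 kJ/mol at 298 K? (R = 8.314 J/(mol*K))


Keq = exp(-dG0 * 1000 / (R * T))
Keq = exp(-(-25.36) * 1000 / (8.314 * 298))
Keq = 27884.539

27884.539


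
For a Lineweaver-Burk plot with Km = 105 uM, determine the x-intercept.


x-intercept = -1/Km
= -1/105
= -0.0095 1/uM

-0.0095 1/uM


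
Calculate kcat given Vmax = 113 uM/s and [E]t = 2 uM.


kcat = Vmax / [E]t
kcat = 113 / 2
kcat = 56.5 s^-1

56.5 s^-1


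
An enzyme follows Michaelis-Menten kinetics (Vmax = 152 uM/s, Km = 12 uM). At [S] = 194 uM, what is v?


v = Vmax * [S] / (Km + [S])
v = 152 * 194 / (12 + 194)
v = 143.1456 uM/s

143.1456 uM/s


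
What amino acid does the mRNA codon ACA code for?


Standard genetic code lookup.
Codon ACA -> Thr

Thr


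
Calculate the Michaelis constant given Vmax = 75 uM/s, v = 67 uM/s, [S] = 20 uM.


Km = [S] * (Vmax - v) / v
Km = 20 * (75 - 67) / 67
Km = 2.3881 uM

2.3881 uM


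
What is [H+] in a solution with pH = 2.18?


[H+] = 10^(-pH)
[H+] = 10^(-2.18)
[H+] = 0.0066 M

0.0066 M


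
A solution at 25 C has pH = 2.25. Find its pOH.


pOH = 14 - pH
pOH = 14 - 2.25
pOH = 11.75

11.75


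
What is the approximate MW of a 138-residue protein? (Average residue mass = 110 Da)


MW = n_residues * 110 Da
MW = 138 * 110
MW = 15180 Da

15180 Da


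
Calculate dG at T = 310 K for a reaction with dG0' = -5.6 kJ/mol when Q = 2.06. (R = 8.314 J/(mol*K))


dG = dG0' + RT * ln(Q) / 1000
dG = -5.6 + 8.314 * 310 * ln(2.06) / 1000
dG = -3.7373 kJ/mol

-3.7373 kJ/mol


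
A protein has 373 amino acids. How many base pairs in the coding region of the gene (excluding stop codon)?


Each amino acid = 1 codon = 3 bp
bp = 373 * 3 = 1119 bp

1119 bp


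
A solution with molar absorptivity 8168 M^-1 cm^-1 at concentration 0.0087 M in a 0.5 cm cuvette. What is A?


A = epsilon * c * l
A = 8168 * 0.0087 * 0.5
A = 35.5308

35.5308


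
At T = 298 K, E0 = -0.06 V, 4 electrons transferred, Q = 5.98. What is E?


E = E0 - (RT/nF) * ln(Q)
E = -0.06 - (8.314 * 298 / (4 * 96485)) * ln(5.98)
E = -0.0715 V

-0.0715 V


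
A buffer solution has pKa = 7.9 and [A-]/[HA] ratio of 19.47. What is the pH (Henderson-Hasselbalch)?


pH = pKa + log10([A-]/[HA])
pH = 7.9 + log10(19.47)
pH = 9.1894

9.1894


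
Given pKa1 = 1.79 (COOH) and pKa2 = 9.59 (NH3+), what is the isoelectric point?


pI = (pKa1 + pKa2) / 2
pI = (1.79 + 9.59) / 2
pI = 5.69

5.69


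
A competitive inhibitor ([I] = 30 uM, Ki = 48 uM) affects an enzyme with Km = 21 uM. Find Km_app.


Km_app = Km * (1 + [I]/Ki)
Km_app = 21 * (1 + 30/48)
Km_app = 34.125 uM

34.125 uM


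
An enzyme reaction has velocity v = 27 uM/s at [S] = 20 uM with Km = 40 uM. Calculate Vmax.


Vmax = v * (Km + [S]) / [S]
Vmax = 27 * (40 + 20) / 20
Vmax = 81.0 uM/s

81.0 uM/s


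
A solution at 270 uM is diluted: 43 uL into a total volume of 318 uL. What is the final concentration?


C2 = C1 * V1 / V2
C2 = 270 * 43 / 318
C2 = 36.5094 uM

36.5094 uM


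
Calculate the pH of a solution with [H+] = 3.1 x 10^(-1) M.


pH = -log10([H+])
pH = -log10(3.1 x 10^(-1))
pH = 0.5086

0.5086


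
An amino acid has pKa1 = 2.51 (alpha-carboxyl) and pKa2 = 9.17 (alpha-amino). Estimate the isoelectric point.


pI = (pKa1 + pKa2) / 2
pI = (2.51 + 9.17) / 2
pI = 5.84

5.84


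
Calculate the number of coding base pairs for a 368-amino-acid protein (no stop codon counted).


Each amino acid = 1 codon = 3 bp
bp = 368 * 3 = 1104 bp

1104 bp


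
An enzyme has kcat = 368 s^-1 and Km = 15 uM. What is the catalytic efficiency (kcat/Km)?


Catalytic efficiency = kcat / Km
= 368 / 15
= 24.5333 uM^-1*s^-1

24.5333 uM^-1*s^-1


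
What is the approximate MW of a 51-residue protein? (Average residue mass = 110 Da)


MW = n_residues * 110 Da
MW = 51 * 110
MW = 5610 Da

5610 Da


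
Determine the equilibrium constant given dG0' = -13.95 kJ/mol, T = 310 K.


Keq = exp(-dG0 * 1000 / (R * T))
Keq = exp(-(-13.95) * 1000 / (8.314 * 310))
Keq = 224.2042

224.2042


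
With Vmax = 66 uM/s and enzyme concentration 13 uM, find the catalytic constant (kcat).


kcat = Vmax / [E]t
kcat = 66 / 13
kcat = 5.0769 s^-1

5.0769 s^-1


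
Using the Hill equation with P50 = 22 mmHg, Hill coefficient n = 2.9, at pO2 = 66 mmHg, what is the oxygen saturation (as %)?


Y = pO2^n / (P50^n + pO2^n)
Y = 66^2.9 / (22^2.9 + 66^2.9)
Y = 96.03%

96.03%


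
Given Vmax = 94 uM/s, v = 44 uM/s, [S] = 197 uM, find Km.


Km = [S] * (Vmax - v) / v
Km = 197 * (94 - 44) / 44
Km = 223.8636 uM

223.8636 uM


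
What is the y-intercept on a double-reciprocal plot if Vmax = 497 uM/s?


y-intercept = 1/Vmax
= 1/497
= 0.002 s/uM

0.002 s/uM


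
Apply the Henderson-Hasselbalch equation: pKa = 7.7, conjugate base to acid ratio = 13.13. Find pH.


pH = pKa + log10([A-]/[HA])
pH = 7.7 + log10(13.13)
pH = 8.8183

8.8183


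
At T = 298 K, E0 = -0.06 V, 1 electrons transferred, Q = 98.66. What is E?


E = E0 - (RT/nF) * ln(Q)
E = -0.06 - (8.314 * 298 / (1 * 96485)) * ln(98.66)
E = -0.1779 V

-0.1779 V


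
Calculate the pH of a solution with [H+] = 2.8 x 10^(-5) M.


pH = -log10([H+])
pH = -log10(2.8 x 10^(-5))
pH = 4.5528

4.5528


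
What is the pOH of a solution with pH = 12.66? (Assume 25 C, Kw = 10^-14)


pOH = 14 - pH
pOH = 14 - 12.66
pOH = 1.34

1.34


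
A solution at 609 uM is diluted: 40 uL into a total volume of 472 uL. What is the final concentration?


C2 = C1 * V1 / V2
C2 = 609 * 40 / 472
C2 = 51.6102 uM

51.6102 uM


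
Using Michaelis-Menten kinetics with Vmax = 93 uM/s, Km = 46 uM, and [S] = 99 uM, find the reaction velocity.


v = Vmax * [S] / (Km + [S])
v = 93 * 99 / (46 + 99)
v = 63.4966 uM/s

63.4966 uM/s


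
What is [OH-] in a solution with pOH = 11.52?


[OH-] = 10^(-pOH)
[OH-] = 10^(-11.52)
[OH-] = 3.020e-12 M

3.020e-12 M


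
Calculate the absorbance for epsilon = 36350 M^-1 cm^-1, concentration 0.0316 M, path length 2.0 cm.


A = epsilon * c * l
A = 36350 * 0.0316 * 2.0
A = 2297.32

2297.32


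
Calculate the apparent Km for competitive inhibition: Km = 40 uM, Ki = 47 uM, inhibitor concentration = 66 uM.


Km_app = Km * (1 + [I]/Ki)
Km_app = 40 * (1 + 66/47)
Km_app = 96.1702 uM

96.1702 uM


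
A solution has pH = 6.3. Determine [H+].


[H+] = 10^(-pH)
[H+] = 10^(-6.3)
[H+] = 5.012e-07 M

5.012e-07 M


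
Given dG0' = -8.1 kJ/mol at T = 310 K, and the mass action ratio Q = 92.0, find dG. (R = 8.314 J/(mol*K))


dG = dG0' + RT * ln(Q) / 1000
dG = -8.1 + 8.314 * 310 * ln(92.0) / 1000
dG = 3.5542 kJ/mol

3.5542 kJ/mol


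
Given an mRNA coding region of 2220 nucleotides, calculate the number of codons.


codons = nucleotides / 3
codons = 2220 / 3 = 740

740


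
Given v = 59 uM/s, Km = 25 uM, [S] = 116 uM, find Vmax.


Vmax = v * (Km + [S]) / [S]
Vmax = 59 * (25 + 116) / 116
Vmax = 71.7155 uM/s

71.7155 uM/s


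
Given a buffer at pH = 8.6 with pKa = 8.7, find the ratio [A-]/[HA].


[A-]/[HA] = 10^(pH - pKa)
= 10^(8.6 - 8.7)
= 0.7943

0.7943


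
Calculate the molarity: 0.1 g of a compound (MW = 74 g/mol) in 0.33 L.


C = (mass / MW) / volume
C = (0.1 / 74) / 0.33
C = 0.0041 M

0.0041 M


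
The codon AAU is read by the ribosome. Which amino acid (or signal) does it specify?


Standard genetic code lookup.
Codon AAU -> Asn

Asn


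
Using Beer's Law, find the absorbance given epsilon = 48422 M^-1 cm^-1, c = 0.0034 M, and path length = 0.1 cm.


A = epsilon * c * l
A = 48422 * 0.0034 * 0.1
A = 16.4635

16.4635


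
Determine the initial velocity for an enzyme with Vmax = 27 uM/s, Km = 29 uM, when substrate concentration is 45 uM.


v = Vmax * [S] / (Km + [S])
v = 27 * 45 / (29 + 45)
v = 16.4189 uM/s

16.4189 uM/s


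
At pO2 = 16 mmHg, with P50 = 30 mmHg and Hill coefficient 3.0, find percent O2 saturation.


Y = pO2^n / (P50^n + pO2^n)
Y = 16^3.0 / (30^3.0 + 16^3.0)
Y = 13.17%

13.17%


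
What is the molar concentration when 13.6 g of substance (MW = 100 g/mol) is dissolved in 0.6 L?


C = (mass / MW) / volume
C = (13.6 / 100) / 0.6
C = 0.2267 M

0.2267 M


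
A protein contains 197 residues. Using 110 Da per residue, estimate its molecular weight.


MW = n_residues * 110 Da
MW = 197 * 110
MW = 21670 Da

21670 Da


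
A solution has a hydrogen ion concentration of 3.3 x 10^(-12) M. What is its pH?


pH = -log10([H+])
pH = -log10(3.3 x 10^(-12))
pH = 11.4815

11.4815


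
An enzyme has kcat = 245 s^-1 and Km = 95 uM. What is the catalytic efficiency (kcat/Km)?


Catalytic efficiency = kcat / Km
= 245 / 95
= 2.5789 uM^-1*s^-1

2.5789 uM^-1*s^-1


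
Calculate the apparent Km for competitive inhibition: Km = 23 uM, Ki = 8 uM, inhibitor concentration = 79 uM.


Km_app = Km * (1 + [I]/Ki)
Km_app = 23 * (1 + 79/8)
Km_app = 250.125 uM

250.125 uM


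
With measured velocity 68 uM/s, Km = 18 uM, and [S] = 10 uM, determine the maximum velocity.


Vmax = v * (Km + [S]) / [S]
Vmax = 68 * (18 + 10) / 10
Vmax = 190.4 uM/s

190.4 uM/s


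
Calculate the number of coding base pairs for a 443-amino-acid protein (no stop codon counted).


Each amino acid = 1 codon = 3 bp
bp = 443 * 3 = 1329 bp

1329 bp


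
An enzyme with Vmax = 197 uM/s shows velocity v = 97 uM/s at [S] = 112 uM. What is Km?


Km = [S] * (Vmax - v) / v
Km = 112 * (197 - 97) / 97
Km = 115.4639 uM

115.4639 uM


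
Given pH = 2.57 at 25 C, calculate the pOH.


pOH = 14 - pH
pOH = 14 - 2.57
pOH = 11.43

11.43


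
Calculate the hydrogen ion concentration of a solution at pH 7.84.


[H+] = 10^(-pH)
[H+] = 10^(-7.84)
[H+] = 1.445e-08 M

1.445e-08 M


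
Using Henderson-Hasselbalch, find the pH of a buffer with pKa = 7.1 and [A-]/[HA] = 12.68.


pH = pKa + log10([A-]/[HA])
pH = 7.1 + log10(12.68)
pH = 8.2031

8.2031


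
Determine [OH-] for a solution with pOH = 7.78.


[OH-] = 10^(-pOH)
[OH-] = 10^(-7.78)
[OH-] = 1.660e-08 M

1.660e-08 M


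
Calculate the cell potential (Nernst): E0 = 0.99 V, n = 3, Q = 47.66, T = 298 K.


E = E0 - (RT/nF) * ln(Q)
E = 0.99 - (8.314 * 298 / (3 * 96485)) * ln(47.66)
E = 0.9569 V

0.9569 V


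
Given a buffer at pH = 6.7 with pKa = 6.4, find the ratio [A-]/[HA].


[A-]/[HA] = 10^(pH - pKa)
= 10^(6.7 - 6.4)
= 1.9953

1.9953


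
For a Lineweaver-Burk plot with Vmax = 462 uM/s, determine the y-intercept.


y-intercept = 1/Vmax
= 1/462
= 0.0022 s/uM

0.0022 s/uM


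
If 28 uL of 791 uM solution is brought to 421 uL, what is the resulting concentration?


C2 = C1 * V1 / V2
C2 = 791 * 28 / 421
C2 = 52.6081 uM

52.6081 uM


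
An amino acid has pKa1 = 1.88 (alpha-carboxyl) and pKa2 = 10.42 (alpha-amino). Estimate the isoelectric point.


pI = (pKa1 + pKa2) / 2
pI = (1.88 + 10.42) / 2
pI = 6.15

6.15


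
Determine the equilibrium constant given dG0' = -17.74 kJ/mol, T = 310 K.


Keq = exp(-dG0 * 1000 / (R * T))
Keq = exp(-(-17.74) * 1000 / (8.314 * 310))
Keq = 975.6125

975.6125


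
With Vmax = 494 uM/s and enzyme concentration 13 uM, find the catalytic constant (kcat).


kcat = Vmax / [E]t
kcat = 494 / 13
kcat = 38.0 s^-1

38.0 s^-1


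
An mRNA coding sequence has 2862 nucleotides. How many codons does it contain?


codons = nucleotides / 3
codons = 2862 / 3 = 954

954


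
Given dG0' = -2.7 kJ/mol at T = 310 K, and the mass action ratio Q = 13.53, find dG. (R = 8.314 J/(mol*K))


dG = dG0' + RT * ln(Q) / 1000
dG = -2.7 + 8.314 * 310 * ln(13.53) / 1000
dG = 4.0137 kJ/mol

4.0137 kJ/mol


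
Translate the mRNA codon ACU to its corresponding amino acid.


Standard genetic code lookup.
Codon ACU -> Thr

Thr


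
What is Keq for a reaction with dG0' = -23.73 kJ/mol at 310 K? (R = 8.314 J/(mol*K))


Keq = exp(-dG0 * 1000 / (R * T))
Keq = exp(-(-23.73) * 1000 / (8.314 * 310))
Keq = 9968.3174

9968.3174


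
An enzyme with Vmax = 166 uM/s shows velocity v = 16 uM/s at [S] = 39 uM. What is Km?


Km = [S] * (Vmax - v) / v
Km = 39 * (166 - 16) / 16
Km = 365.625 uM

365.625 uM


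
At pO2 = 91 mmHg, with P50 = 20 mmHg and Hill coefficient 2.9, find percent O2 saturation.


Y = pO2^n / (P50^n + pO2^n)
Y = 91^2.9 / (20^2.9 + 91^2.9)
Y = 98.78%

98.78%


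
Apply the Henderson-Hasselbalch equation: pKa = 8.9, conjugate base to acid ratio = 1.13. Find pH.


pH = pKa + log10([A-]/[HA])
pH = 8.9 + log10(1.13)
pH = 8.9531

8.9531


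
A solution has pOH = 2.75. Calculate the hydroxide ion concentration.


[OH-] = 10^(-pOH)
[OH-] = 10^(-2.75)
[OH-] = 0.0018 M

0.0018 M


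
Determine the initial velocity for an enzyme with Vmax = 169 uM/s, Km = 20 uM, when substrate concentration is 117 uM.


v = Vmax * [S] / (Km + [S])
v = 169 * 117 / (20 + 117)
v = 144.3285 uM/s

144.3285 uM/s


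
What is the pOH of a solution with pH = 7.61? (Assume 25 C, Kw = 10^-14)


pOH = 14 - pH
pOH = 14 - 7.61
pOH = 6.39

6.39


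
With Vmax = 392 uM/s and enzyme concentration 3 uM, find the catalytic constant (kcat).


kcat = Vmax / [E]t
kcat = 392 / 3
kcat = 130.6667 s^-1

130.6667 s^-1


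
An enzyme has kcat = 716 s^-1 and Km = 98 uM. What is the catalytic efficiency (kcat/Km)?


Catalytic efficiency = kcat / Km
= 716 / 98
= 7.3061 uM^-1*s^-1

7.3061 uM^-1*s^-1


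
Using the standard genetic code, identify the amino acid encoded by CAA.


Standard genetic code lookup.
Codon CAA -> Gln

Gln


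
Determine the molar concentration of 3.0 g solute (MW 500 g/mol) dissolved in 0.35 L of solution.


C = (mass / MW) / volume
C = (3.0 / 500) / 0.35
C = 0.0171 M

0.0171 M


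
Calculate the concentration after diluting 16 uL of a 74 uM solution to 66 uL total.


C2 = C1 * V1 / V2
C2 = 74 * 16 / 66
C2 = 17.9394 uM

17.9394 uM


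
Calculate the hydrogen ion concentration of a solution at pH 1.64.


[H+] = 10^(-pH)
[H+] = 10^(-1.64)
[H+] = 0.0229 M

0.0229 M


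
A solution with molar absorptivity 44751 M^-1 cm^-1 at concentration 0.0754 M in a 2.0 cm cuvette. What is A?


A = epsilon * c * l
A = 44751 * 0.0754 * 2.0
A = 6748.4508

6748.4508


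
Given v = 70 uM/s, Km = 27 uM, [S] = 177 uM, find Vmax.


Vmax = v * (Km + [S]) / [S]
Vmax = 70 * (27 + 177) / 177
Vmax = 80.678 uM/s

80.678 uM/s


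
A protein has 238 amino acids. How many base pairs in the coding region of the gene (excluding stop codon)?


Each amino acid = 1 codon = 3 bp
bp = 238 * 3 = 714 bp

714 bp


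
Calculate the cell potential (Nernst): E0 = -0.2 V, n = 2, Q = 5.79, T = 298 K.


E = E0 - (RT/nF) * ln(Q)
E = -0.2 - (8.314 * 298 / (2 * 96485)) * ln(5.79)
E = -0.2225 V

-0.2225 V


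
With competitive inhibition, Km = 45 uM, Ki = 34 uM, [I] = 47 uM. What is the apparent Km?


Km_app = Km * (1 + [I]/Ki)
Km_app = 45 * (1 + 47/34)
Km_app = 107.2059 uM

107.2059 uM


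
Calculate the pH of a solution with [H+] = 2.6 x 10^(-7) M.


pH = -log10([H+])
pH = -log10(2.6 x 10^(-7))
pH = 6.585

6.585


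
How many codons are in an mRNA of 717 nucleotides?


codons = nucleotides / 3
codons = 717 / 3 = 239

239


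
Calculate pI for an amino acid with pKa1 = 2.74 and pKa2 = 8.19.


pI = (pKa1 + pKa2) / 2
pI = (2.74 + 8.19) / 2
pI = 5.465

5.465


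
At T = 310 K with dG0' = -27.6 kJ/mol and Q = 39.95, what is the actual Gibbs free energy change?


dG = dG0' + RT * ln(Q) / 1000
dG = -27.6 + 8.314 * 310 * ln(39.95) / 1000
dG = -18.0957 kJ/mol

-18.0957 kJ/mol


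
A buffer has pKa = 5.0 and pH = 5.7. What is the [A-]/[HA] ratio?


[A-]/[HA] = 10^(pH - pKa)
= 10^(5.7 - 5.0)
= 5.0119

5.0119


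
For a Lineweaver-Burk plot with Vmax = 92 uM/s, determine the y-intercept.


y-intercept = 1/Vmax
= 1/92
= 0.0109 s/uM

0.0109 s/uM


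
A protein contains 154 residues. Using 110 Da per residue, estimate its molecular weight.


MW = n_residues * 110 Da
MW = 154 * 110
MW = 16940 Da

16940 Da


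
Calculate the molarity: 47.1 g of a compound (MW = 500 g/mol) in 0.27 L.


C = (mass / MW) / volume
C = (47.1 / 500) / 0.27
C = 0.3489 M

0.3489 M


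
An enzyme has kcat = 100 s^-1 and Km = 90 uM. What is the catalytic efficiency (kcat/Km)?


Catalytic efficiency = kcat / Km
= 100 / 90
= 1.1111 uM^-1*s^-1

1.1111 uM^-1*s^-1


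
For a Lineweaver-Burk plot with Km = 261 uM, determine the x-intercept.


x-intercept = -1/Km
= -1/261
= -0.0038 1/uM

-0.0038 1/uM


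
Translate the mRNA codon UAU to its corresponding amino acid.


Standard genetic code lookup.
Codon UAU -> Tyr

Tyr
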